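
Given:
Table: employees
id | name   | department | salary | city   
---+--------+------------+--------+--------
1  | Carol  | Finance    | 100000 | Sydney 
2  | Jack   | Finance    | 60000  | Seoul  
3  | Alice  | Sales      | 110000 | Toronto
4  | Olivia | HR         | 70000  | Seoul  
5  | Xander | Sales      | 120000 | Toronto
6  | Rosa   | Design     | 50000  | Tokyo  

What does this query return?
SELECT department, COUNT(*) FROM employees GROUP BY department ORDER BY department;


Assigning each row to its department group:
  Carol -> Finance
  Jack -> Finance
  Alice -> Sales
  Olivia -> HR
  Xander -> Sales
  Rosa -> Design


4 groups:
Design, 1
Finance, 2
HR, 1
Sales, 2


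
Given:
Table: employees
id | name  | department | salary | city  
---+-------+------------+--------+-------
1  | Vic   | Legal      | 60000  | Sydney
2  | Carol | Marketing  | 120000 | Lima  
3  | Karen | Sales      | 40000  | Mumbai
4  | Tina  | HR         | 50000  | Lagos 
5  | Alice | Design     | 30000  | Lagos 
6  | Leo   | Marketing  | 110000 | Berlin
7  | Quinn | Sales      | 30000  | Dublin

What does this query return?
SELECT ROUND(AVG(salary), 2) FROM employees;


SUM(salary) = 440000
COUNT = 7
ROUND(AVG, 2) = ROUND(440000 / 7, 2) = 62857.14

62857.14


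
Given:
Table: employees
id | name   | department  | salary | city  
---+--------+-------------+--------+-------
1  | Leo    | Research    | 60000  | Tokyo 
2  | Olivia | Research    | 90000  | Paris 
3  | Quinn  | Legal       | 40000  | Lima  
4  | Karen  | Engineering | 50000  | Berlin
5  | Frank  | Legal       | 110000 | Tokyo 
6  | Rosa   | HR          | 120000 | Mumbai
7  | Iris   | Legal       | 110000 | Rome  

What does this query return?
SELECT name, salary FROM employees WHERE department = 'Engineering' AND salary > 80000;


Filtering: department = 'Engineering' AND salary > 80000
Matching: 0 rows

Empty result set (0 rows)


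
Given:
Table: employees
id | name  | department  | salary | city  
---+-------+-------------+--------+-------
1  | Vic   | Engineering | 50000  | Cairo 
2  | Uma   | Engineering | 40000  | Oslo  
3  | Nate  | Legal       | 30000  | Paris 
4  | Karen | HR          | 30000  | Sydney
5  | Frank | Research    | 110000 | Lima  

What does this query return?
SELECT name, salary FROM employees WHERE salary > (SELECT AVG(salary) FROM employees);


Subquery: AVG(salary) = 52000.0
Filtering: salary > 52000.0
  Frank (110000) -> MATCH


1 rows:
Frank, 110000


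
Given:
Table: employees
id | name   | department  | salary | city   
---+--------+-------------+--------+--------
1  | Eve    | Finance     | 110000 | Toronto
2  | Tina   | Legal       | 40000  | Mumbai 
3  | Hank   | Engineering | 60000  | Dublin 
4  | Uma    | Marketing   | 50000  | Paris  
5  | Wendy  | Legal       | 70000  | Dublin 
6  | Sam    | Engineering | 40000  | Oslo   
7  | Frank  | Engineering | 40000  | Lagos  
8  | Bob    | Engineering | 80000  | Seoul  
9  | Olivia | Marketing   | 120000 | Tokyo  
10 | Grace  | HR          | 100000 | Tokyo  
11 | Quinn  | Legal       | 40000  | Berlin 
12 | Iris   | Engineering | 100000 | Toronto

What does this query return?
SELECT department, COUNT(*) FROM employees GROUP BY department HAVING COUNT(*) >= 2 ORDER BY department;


Groups with count >= 2:
  Engineering: 5 -> PASS
  Legal: 3 -> PASS
  Marketing: 2 -> PASS
  Finance: 1 -> filtered out
  HR: 1 -> filtered out


3 groups:
Engineering, 5
Legal, 3
Marketing, 2


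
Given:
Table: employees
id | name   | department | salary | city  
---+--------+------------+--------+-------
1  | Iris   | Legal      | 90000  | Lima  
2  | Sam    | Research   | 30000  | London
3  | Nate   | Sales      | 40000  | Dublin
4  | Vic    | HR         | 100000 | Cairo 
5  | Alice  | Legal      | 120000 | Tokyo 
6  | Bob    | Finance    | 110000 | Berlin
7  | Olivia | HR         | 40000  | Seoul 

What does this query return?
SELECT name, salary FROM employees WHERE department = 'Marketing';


Filtering: department = 'Marketing'
Matching rows: 0

Empty result set (0 rows)


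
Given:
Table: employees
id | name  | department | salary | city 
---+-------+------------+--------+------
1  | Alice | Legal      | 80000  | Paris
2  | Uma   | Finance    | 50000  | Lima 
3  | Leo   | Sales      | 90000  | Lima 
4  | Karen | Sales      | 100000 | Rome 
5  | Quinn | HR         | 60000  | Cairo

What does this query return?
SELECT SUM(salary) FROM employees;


SUM(salary) = 80000 + 50000 + 90000 + 100000 + 60000 = 380000

380000


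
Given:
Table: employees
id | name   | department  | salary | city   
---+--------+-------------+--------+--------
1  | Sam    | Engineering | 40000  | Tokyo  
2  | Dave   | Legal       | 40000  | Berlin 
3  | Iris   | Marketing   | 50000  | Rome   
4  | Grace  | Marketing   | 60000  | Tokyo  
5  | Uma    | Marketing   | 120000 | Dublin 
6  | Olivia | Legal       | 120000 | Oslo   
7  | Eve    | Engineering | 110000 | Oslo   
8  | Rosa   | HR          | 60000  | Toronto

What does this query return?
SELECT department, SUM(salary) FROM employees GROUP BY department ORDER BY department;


Summing salary within each department:
  Engineering: 40000 + 110000 = 150000
  HR: 60000 = 60000
  Legal: 40000 + 120000 = 160000
  Marketing: 50000 + 60000 + 120000 = 230000


4 groups:
Engineering, 150000
HR, 60000
Legal, 160000
Marketing, 230000


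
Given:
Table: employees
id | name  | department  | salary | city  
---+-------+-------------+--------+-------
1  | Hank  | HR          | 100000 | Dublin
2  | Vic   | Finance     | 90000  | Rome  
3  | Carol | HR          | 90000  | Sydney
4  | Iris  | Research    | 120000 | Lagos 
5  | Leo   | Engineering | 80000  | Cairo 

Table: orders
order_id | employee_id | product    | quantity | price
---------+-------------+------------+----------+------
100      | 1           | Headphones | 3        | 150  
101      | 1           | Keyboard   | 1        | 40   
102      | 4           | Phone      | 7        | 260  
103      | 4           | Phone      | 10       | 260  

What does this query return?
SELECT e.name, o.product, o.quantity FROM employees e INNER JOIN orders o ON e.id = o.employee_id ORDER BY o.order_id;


Joining employees.id = orders.employee_id:
  employee Hank (id=1) -> order Headphones
  employee Hank (id=1) -> order Keyboard
  employee Iris (id=4) -> order Phone
  employee Iris (id=4) -> order Phone


4 rows:
Hank, Headphones, 3
Hank, Keyboard, 1
Iris, Phone, 7
Iris, Phone, 10


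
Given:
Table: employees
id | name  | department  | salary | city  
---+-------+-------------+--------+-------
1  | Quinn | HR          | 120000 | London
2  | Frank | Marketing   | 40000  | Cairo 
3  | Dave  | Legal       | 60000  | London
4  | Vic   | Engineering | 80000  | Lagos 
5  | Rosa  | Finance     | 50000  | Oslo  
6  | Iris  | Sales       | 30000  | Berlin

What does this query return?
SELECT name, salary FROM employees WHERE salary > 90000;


Filtering: salary > 90000
Matching: 1 rows

1 rows:
Quinn, 120000


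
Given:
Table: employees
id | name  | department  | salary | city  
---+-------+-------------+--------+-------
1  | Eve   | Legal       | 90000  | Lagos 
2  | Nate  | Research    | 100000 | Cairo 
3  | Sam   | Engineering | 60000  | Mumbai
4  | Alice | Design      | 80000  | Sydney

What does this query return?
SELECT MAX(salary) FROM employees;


Salaries: 90000, 100000, 60000, 80000
MAX = 100000

100000


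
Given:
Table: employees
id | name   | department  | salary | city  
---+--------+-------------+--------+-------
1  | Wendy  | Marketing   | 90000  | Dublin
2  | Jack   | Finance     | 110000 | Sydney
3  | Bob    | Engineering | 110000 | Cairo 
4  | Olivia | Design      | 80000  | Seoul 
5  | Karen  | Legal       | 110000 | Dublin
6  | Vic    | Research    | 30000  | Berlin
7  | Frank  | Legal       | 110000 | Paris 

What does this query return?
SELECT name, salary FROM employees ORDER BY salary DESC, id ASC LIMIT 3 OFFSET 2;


Sort by salary DESC (id ASC tiebreak), then skip 2 and take 3
Rows 3 through 5

3 rows:
Karen, 110000
Frank, 110000
Wendy, 90000


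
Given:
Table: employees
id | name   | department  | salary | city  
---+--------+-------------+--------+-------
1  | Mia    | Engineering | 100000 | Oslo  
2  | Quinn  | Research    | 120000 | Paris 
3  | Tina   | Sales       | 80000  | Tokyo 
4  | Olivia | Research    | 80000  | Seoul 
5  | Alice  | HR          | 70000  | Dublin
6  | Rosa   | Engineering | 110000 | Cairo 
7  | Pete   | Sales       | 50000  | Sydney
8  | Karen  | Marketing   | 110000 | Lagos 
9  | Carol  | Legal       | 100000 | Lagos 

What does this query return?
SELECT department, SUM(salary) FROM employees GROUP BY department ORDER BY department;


Summing salary within each department:
  Engineering: 100000 + 110000 = 210000
  HR: 70000 = 70000
  Legal: 100000 = 100000
  Marketing: 110000 = 110000
  Research: 120000 + 80000 = 200000
  Sales: 80000 + 50000 = 130000


6 groups:
Engineering, 210000
HR, 70000
Legal, 100000
Marketing, 110000
Research, 200000
Sales, 130000


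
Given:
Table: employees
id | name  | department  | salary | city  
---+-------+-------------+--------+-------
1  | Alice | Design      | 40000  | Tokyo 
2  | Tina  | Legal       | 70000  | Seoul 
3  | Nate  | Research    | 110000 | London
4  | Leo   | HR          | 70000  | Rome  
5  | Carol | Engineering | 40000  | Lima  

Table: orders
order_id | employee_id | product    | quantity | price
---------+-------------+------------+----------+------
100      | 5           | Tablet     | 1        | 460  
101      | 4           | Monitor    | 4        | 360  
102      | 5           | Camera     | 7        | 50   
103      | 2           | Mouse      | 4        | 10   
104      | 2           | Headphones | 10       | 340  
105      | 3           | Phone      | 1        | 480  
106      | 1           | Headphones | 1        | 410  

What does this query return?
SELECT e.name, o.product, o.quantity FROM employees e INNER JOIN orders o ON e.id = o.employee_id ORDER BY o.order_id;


Joining employees.id = orders.employee_id:
  employee Carol (id=5) -> order Tablet
  employee Leo (id=4) -> order Monitor
  employee Carol (id=5) -> order Camera
  employee Tina (id=2) -> order Mouse
  employee Tina (id=2) -> order Headphones
  employee Nate (id=3) -> order Phone
  employee Alice (id=1) -> order Headphones


7 rows:
Carol, Tablet, 1
Leo, Monitor, 4
Carol, Camera, 7
Tina, Mouse, 4
Tina, Headphones, 10
Nate, Phone, 1
Alice, Headphones, 1


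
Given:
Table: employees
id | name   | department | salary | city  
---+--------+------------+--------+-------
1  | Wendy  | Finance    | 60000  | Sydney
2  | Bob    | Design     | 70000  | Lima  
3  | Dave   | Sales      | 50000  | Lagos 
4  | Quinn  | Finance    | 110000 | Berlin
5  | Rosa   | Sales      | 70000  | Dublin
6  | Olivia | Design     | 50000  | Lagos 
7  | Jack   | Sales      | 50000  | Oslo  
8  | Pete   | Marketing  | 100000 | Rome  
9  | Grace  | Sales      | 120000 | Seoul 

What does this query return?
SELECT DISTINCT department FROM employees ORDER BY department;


All 'department' values (row order): Finance, Design, Sales, Finance, Sales, Design, Sales, Marketing, Sales
Removing duplicates leaves 4 unique value(s).

4 values:
Design
Finance
Marketing
Sales


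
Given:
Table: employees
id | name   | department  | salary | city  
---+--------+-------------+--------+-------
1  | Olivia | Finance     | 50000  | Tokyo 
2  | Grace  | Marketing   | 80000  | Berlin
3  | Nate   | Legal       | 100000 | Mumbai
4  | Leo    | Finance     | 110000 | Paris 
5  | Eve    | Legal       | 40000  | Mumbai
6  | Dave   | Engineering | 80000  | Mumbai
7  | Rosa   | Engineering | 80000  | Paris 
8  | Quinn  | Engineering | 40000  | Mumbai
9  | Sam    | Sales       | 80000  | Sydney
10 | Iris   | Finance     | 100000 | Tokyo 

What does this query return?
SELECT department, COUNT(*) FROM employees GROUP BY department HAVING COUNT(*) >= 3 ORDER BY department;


Groups with count >= 3:
  Engineering: 3 -> PASS
  Finance: 3 -> PASS
  Legal: 2 -> filtered out
  Marketing: 1 -> filtered out
  Sales: 1 -> filtered out


2 groups:
Engineering, 3
Finance, 3


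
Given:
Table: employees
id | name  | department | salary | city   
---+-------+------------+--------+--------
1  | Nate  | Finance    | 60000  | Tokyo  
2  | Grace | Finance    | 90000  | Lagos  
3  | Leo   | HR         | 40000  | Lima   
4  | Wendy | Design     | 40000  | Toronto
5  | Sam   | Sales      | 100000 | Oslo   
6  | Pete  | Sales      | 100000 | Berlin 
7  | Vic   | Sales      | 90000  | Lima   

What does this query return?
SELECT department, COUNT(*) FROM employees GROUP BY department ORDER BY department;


Assigning each row to its department group:
  Nate -> Finance
  Grace -> Finance
  Leo -> HR
  Wendy -> Design
  Sam -> Sales
  Pete -> Sales
  Vic -> Sales


4 groups:
Design, 1
Finance, 2
HR, 1
Sales, 3


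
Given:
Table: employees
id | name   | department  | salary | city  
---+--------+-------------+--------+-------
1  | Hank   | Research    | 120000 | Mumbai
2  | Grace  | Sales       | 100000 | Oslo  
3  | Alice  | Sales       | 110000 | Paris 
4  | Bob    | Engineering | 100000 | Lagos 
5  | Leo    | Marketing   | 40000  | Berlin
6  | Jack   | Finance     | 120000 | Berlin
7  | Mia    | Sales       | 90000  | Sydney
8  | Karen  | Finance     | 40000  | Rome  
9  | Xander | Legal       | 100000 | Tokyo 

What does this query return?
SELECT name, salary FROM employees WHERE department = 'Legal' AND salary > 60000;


Filtering: department = 'Legal' AND salary > 60000
Matching: 1 rows

1 rows:
Xander, 100000


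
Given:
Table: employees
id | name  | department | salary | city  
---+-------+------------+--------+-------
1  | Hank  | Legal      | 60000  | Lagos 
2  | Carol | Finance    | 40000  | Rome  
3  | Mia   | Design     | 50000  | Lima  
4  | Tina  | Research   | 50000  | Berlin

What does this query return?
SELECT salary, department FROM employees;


Projecting columns: salary, department

4 rows:
60000, Legal
40000, Finance
50000, Design
50000, Research


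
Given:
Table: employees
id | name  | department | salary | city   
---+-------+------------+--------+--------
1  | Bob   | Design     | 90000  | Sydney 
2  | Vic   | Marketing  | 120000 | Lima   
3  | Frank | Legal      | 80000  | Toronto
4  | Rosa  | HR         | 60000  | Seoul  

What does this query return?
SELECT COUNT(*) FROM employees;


COUNT(*) counts all rows

4


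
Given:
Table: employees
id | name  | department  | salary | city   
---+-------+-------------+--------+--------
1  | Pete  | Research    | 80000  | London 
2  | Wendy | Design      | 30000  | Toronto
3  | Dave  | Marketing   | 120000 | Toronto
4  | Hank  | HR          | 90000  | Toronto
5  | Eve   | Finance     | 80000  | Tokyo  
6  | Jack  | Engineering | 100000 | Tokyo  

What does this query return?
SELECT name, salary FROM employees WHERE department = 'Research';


Filtering: department = 'Research'
Matching rows: 1

1 rows:
Pete, 80000


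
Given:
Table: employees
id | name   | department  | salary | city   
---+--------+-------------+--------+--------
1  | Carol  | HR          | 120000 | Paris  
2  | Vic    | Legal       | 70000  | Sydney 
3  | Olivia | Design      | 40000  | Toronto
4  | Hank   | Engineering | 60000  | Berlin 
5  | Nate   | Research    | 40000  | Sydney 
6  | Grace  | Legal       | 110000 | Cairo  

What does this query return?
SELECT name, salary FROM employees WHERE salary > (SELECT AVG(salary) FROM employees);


Subquery: AVG(salary) = 73333.33
Filtering: salary > 73333.33
  Carol (120000) -> MATCH
  Grace (110000) -> MATCH


2 rows:
Carol, 120000
Grace, 110000


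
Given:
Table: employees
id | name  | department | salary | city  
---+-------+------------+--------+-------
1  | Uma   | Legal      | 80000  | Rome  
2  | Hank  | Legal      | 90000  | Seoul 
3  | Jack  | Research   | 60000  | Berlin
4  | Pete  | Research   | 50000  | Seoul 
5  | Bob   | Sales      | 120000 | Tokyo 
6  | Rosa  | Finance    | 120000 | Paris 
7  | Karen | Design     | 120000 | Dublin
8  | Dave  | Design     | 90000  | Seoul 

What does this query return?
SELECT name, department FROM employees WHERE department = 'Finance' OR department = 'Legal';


Filtering: department = 'Finance' OR 'Legal'
Matching: 3 rows

3 rows:
Uma, Legal
Hank, Legal
Rosa, Finance


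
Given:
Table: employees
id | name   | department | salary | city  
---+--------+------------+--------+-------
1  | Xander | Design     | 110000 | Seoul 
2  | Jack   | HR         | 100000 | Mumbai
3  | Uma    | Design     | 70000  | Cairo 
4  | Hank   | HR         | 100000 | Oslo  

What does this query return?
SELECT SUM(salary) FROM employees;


SUM(salary) = 110000 + 100000 + 70000 + 100000 = 380000

380000


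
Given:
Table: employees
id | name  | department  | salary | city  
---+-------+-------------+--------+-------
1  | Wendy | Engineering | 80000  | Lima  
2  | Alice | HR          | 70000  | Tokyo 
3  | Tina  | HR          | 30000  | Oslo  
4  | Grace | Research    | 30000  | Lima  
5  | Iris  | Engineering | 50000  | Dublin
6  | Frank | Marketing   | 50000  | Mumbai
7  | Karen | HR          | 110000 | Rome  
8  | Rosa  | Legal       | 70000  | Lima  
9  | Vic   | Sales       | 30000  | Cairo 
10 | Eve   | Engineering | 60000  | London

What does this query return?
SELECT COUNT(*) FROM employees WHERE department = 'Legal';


Counting rows where department = 'Legal'
  Rosa -> MATCH


1


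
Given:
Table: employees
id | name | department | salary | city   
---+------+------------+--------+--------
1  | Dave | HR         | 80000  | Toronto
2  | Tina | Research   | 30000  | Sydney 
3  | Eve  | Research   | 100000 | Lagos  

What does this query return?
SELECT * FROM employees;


SELECT * returns all 3 rows with all columns

3 rows:
1, Dave, HR, 80000, Toronto
2, Tina, Research, 30000, Sydney
3, Eve, Research, 100000, Lagos


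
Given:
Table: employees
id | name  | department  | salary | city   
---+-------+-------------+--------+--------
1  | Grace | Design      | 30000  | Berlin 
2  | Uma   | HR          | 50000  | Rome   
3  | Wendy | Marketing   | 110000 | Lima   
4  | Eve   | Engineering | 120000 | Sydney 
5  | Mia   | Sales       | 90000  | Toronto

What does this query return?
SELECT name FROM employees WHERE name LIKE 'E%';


LIKE 'E%' matches names starting with 'E'
Matching: 1

1 rows:
Eve


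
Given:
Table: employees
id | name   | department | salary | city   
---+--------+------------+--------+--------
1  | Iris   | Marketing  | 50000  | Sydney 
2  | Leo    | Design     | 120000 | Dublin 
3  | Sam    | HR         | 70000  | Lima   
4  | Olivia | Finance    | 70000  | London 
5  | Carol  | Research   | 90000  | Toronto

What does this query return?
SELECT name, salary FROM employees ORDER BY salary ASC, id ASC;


Sorting by salary ASC, then id ASC for ties

5 rows:
Iris, 50000
Sam, 70000
Olivia, 70000
Carol, 90000
Leo, 120000


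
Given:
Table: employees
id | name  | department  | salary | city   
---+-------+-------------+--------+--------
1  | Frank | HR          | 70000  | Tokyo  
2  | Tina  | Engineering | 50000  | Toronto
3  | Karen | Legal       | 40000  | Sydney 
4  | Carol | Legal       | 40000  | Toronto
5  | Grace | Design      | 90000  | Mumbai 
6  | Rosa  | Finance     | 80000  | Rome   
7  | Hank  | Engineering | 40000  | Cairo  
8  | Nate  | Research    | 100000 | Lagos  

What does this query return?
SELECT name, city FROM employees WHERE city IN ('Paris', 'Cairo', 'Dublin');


Filtering: city IN ('Paris', 'Cairo', 'Dublin')
Matching: 1 rows

1 rows:
Hank, Cairo


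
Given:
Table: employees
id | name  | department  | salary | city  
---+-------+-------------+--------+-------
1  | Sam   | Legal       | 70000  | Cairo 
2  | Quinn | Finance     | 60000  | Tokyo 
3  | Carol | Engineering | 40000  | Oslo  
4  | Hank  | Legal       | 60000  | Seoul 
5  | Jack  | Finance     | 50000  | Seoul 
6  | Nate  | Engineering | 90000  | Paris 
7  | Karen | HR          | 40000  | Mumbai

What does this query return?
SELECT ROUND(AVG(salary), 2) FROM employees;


SUM(salary) = 410000
COUNT = 7
ROUND(AVG, 2) = ROUND(410000 / 7, 2) = 58571.43

58571.43


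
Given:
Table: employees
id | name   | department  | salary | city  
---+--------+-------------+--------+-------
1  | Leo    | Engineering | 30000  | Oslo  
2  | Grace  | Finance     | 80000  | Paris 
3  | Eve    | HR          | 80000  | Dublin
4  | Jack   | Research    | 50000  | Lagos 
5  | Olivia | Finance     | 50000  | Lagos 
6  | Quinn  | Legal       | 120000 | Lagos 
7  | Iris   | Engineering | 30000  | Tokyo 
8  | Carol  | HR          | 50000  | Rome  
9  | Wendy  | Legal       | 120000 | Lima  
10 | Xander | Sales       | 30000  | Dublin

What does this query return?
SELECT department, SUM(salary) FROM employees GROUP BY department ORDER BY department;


Summing salary within each department:
  Engineering: 30000 + 30000 = 60000
  Finance: 80000 + 50000 = 130000
  HR: 80000 + 50000 = 130000
  Legal: 120000 + 120000 = 240000
  Research: 50000 = 50000
  Sales: 30000 = 30000


6 groups:
Engineering, 60000
Finance, 130000
HR, 130000
Legal, 240000
Research, 50000
Sales, 30000


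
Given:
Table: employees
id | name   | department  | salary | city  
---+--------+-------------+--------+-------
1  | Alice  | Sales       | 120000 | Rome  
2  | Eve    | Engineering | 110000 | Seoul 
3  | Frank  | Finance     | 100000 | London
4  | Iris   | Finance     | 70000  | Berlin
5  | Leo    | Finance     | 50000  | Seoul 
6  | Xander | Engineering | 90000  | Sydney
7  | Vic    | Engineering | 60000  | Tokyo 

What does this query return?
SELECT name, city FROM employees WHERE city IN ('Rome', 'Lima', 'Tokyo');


Filtering: city IN ('Rome', 'Lima', 'Tokyo')
Matching: 2 rows

2 rows:
Alice, Rome
Vic, Tokyo


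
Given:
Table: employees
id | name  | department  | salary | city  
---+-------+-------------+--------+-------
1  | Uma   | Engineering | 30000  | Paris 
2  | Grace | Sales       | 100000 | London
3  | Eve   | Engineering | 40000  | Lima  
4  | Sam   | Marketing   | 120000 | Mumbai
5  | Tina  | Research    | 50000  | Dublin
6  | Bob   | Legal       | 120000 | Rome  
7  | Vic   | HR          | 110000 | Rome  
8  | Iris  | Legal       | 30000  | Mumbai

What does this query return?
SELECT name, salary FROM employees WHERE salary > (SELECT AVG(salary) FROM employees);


Subquery: AVG(salary) = 75000.0
Filtering: salary > 75000.0
  Grace (100000) -> MATCH
  Sam (120000) -> MATCH
  Bob (120000) -> MATCH
  Vic (110000) -> MATCH


4 rows:
Grace, 100000
Sam, 120000
Bob, 120000
Vic, 110000


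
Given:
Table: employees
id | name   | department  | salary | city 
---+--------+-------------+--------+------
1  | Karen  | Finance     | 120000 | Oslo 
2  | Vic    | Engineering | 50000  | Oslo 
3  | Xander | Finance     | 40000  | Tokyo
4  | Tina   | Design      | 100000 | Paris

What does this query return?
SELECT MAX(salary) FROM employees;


Salaries: 120000, 50000, 40000, 100000
MAX = 120000

120000


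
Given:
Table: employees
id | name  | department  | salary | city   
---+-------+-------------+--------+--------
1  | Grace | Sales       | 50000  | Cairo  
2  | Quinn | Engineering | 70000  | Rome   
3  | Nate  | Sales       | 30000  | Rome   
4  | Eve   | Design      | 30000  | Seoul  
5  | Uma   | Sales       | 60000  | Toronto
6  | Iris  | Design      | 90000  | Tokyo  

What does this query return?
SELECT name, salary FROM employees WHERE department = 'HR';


Filtering: department = 'HR'
Matching rows: 0

Empty result set (0 rows)


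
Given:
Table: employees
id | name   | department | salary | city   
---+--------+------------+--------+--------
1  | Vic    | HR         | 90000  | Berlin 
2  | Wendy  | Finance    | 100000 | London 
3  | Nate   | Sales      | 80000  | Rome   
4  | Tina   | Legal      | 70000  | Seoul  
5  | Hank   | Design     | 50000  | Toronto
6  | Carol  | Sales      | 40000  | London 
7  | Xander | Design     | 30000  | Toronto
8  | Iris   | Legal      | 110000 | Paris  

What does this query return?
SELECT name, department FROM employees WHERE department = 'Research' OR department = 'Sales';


Filtering: department = 'Research' OR 'Sales'
Matching: 2 rows

2 rows:
Nate, Sales
Carol, Sales


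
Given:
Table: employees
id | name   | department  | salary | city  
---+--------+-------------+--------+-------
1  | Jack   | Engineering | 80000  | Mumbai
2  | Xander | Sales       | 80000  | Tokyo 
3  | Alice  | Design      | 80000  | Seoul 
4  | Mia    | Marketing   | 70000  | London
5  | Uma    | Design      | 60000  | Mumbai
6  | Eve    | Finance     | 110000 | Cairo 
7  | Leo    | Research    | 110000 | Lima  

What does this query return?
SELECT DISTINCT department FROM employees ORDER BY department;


All 'department' values (row order): Engineering, Sales, Design, Marketing, Design, Finance, Research
Removing duplicates leaves 6 unique value(s).

6 values:
Design
Engineering
Finance
Marketing
Research
Sales


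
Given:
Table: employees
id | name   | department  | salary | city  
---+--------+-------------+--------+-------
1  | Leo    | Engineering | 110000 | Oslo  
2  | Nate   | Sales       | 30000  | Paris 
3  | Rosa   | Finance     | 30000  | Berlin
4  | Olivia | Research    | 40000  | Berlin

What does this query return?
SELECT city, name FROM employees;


Projecting columns: city, name

4 rows:
Oslo, Leo
Paris, Nate
Berlin, Rosa
Berlin, Olivia


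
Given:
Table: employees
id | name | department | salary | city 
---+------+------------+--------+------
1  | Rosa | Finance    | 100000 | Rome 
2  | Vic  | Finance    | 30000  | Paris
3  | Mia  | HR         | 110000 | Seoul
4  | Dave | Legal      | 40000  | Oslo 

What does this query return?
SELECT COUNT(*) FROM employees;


COUNT(*) counts all rows

4


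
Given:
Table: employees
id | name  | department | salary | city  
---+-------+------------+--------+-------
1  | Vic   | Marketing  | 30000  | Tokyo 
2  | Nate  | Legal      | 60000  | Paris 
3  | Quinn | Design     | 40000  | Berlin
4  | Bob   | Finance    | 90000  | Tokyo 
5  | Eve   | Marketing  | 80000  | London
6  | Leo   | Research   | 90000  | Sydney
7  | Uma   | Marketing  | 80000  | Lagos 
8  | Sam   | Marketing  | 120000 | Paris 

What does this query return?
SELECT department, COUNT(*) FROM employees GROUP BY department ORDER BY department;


Assigning each row to its department group:
  Vic -> Marketing
  Nate -> Legal
  Quinn -> Design
  Bob -> Finance
  Eve -> Marketing
  Leo -> Research
  Uma -> Marketing
  Sam -> Marketing


5 groups:
Design, 1
Finance, 1
Legal, 1
Marketing, 4
Research, 1


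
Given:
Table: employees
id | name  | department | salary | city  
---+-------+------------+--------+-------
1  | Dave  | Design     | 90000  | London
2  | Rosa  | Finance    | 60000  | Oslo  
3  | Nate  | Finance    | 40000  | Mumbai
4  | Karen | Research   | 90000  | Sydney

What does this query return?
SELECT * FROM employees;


SELECT * returns all 4 rows with all columns

4 rows:
1, Dave, Design, 90000, London
2, Rosa, Finance, 60000, Oslo
3, Nate, Finance, 40000, Mumbai
4, Karen, Research, 90000, Sydney


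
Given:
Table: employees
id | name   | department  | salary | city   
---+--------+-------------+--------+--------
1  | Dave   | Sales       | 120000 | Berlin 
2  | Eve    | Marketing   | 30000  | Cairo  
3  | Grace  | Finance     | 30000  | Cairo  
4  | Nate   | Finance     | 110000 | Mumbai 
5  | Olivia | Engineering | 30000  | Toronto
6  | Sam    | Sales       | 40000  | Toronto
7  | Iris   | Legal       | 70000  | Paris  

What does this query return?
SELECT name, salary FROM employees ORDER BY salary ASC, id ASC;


Sorting by salary ASC, then id ASC for ties

7 rows:
Eve, 30000
Grace, 30000
Olivia, 30000
Sam, 40000
Iris, 70000
Nate, 110000
Dave, 120000


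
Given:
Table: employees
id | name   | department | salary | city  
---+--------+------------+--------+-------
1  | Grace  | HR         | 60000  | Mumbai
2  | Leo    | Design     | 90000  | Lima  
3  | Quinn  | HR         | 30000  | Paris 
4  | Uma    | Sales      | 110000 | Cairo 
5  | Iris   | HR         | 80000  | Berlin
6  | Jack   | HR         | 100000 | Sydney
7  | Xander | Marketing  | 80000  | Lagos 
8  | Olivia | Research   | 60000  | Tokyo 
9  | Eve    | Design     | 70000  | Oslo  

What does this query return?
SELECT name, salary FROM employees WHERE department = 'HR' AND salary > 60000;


Filtering: department = 'HR' AND salary > 60000
Matching: 2 rows

2 rows:
Iris, 80000
Jack, 100000


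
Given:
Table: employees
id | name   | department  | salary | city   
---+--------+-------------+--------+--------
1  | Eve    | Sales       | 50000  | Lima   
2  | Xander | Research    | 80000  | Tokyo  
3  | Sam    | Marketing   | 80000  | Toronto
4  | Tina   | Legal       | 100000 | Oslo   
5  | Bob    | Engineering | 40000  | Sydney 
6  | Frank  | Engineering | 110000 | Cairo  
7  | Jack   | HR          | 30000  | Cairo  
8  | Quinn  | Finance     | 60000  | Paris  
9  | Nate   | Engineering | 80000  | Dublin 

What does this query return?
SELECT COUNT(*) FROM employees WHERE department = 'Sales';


Counting rows where department = 'Sales'
  Eve -> MATCH


1


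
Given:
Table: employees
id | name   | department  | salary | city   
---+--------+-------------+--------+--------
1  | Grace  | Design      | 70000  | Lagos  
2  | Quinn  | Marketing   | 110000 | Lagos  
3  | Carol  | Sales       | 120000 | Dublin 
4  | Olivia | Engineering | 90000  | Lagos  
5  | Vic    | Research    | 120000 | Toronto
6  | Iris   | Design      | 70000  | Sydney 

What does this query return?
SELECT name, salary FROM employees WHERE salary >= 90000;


Filtering: salary >= 90000
Matching: 4 rows

4 rows:
Quinn, 110000
Carol, 120000
Olivia, 90000
Vic, 120000


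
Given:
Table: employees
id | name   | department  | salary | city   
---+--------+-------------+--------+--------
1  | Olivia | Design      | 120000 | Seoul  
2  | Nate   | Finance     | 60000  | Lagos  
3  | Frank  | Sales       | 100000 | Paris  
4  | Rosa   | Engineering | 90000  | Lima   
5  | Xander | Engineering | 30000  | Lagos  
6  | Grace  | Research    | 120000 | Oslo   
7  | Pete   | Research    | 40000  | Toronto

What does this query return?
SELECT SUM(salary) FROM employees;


SUM(salary) = 120000 + 60000 + 100000 + 90000 + 30000 + 120000 + 40000 = 560000

560000


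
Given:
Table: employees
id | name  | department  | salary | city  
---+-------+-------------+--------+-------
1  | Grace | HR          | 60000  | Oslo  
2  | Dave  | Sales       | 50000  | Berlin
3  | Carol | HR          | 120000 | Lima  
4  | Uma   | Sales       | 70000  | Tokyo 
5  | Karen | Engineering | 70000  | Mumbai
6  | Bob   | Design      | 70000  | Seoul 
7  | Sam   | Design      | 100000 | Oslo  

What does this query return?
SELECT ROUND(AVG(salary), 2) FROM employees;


SUM(salary) = 540000
COUNT = 7
ROUND(AVG, 2) = ROUND(540000 / 7, 2) = 77142.86

77142.86


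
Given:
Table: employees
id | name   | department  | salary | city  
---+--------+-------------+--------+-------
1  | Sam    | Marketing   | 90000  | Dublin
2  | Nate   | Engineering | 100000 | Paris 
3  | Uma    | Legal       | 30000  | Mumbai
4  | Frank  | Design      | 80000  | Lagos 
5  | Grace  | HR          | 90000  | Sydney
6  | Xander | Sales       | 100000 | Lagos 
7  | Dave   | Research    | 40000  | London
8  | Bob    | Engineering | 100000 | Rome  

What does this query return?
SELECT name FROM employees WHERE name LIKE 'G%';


LIKE 'G%' matches names starting with 'G'
Matching: 1

1 rows:
Grace


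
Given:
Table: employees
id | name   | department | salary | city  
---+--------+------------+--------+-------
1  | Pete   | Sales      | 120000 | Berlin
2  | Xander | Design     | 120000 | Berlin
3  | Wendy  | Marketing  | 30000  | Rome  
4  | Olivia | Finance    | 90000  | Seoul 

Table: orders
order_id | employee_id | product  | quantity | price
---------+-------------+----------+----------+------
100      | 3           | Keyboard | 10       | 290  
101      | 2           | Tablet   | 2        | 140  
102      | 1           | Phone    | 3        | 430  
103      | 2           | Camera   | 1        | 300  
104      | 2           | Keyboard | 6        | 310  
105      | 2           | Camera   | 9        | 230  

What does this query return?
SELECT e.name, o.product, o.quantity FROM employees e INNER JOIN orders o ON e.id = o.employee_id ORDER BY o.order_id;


Joining employees.id = orders.employee_id:
  employee Wendy (id=3) -> order Keyboard
  employee Xander (id=2) -> order Tablet
  employee Pete (id=1) -> order Phone
  employee Xander (id=2) -> order Camera
  employee Xander (id=2) -> order Keyboard
  employee Xander (id=2) -> order Camera


6 rows:
Wendy, Keyboard, 10
Xander, Tablet, 2
Pete, Phone, 3
Xander, Camera, 1
Xander, Keyboard, 6
Xander, Camera, 9


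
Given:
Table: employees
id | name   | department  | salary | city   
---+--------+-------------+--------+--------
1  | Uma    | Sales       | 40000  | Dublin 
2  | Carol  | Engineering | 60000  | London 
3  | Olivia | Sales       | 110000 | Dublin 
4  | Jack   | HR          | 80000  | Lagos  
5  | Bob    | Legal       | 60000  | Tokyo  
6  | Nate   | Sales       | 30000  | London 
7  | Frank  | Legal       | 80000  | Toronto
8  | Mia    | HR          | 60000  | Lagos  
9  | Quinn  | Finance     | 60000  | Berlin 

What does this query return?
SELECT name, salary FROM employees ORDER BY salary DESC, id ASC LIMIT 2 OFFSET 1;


Sort by salary DESC (id ASC tiebreak), then skip 1 and take 2
Rows 2 through 3

2 rows:
Jack, 80000
Frank, 80000


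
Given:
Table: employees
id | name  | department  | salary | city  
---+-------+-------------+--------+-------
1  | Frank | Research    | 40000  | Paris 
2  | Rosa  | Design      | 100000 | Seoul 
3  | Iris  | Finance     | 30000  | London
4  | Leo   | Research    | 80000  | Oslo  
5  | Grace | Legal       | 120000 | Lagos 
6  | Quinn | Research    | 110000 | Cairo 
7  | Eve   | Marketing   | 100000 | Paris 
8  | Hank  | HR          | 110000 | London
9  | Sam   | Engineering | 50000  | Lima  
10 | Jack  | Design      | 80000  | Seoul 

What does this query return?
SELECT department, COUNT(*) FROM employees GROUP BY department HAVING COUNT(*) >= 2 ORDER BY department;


Groups with count >= 2:
  Design: 2 -> PASS
  Research: 3 -> PASS
  Engineering: 1 -> filtered out
  Finance: 1 -> filtered out
  HR: 1 -> filtered out
  Legal: 1 -> filtered out
  Marketing: 1 -> filtered out


2 groups:
Design, 2
Research, 3


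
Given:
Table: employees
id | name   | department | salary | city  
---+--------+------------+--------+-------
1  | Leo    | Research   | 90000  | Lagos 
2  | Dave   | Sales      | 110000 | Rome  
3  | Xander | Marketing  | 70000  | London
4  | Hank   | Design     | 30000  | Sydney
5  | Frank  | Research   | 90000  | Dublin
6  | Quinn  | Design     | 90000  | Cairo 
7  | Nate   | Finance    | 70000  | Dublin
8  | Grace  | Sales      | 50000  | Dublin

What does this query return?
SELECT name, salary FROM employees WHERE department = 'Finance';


Filtering: department = 'Finance'
Matching rows: 1

1 rows:
Nate, 70000


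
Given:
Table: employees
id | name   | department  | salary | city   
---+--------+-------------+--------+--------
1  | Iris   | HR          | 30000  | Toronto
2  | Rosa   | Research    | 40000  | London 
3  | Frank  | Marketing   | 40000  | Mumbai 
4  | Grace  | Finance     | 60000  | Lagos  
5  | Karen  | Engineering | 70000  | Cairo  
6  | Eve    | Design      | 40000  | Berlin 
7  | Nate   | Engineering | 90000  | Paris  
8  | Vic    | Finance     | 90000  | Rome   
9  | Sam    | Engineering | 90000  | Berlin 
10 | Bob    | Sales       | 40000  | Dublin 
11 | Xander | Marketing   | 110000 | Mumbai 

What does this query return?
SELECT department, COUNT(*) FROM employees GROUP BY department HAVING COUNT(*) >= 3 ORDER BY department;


Groups with count >= 3:
  Engineering: 3 -> PASS
  Design: 1 -> filtered out
  Finance: 2 -> filtered out
  HR: 1 -> filtered out
  Marketing: 2 -> filtered out
  Research: 1 -> filtered out
  Sales: 1 -> filtered out


1 groups:
Engineering, 3


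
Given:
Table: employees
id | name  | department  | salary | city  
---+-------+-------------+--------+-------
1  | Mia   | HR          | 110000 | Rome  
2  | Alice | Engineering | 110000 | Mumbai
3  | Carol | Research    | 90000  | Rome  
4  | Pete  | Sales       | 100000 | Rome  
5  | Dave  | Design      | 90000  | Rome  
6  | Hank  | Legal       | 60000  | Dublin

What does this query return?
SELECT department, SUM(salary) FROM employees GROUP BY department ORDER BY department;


Summing salary within each department:
  Design: 90000 = 90000
  Engineering: 110000 = 110000
  HR: 110000 = 110000
  Legal: 60000 = 60000
  Research: 90000 = 90000
  Sales: 100000 = 100000


6 groups:
Design, 90000
Engineering, 110000
HR, 110000
Legal, 60000
Research, 90000
Sales, 100000


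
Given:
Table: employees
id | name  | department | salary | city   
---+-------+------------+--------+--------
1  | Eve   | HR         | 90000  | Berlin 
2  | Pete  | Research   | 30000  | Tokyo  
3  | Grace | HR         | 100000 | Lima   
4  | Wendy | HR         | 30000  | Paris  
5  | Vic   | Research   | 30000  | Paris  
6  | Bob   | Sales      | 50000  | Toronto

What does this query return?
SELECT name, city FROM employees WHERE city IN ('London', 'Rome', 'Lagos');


Filtering: city IN ('London', 'Rome', 'Lagos')
Matching: 0 rows

Empty result set (0 rows)


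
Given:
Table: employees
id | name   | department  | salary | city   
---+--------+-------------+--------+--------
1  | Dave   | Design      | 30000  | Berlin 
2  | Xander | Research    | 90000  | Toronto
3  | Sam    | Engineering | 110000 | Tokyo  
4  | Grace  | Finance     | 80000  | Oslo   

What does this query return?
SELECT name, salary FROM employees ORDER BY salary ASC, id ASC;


Sorting by salary ASC, then id ASC for ties

4 rows:
Dave, 30000
Grace, 80000
Xander, 90000
Sam, 110000


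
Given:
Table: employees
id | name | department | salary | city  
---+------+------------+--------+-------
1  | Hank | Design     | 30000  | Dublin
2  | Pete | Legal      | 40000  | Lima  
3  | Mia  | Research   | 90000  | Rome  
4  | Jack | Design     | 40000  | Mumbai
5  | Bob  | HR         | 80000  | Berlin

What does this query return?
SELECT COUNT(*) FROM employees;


COUNT(*) counts all rows

5


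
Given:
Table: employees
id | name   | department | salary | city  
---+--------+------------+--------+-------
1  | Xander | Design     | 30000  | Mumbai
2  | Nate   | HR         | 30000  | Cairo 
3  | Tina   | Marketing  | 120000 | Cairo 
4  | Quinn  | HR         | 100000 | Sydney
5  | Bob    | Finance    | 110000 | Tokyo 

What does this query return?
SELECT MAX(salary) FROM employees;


Salaries: 30000, 30000, 120000, 100000, 110000
MAX = 120000

120000


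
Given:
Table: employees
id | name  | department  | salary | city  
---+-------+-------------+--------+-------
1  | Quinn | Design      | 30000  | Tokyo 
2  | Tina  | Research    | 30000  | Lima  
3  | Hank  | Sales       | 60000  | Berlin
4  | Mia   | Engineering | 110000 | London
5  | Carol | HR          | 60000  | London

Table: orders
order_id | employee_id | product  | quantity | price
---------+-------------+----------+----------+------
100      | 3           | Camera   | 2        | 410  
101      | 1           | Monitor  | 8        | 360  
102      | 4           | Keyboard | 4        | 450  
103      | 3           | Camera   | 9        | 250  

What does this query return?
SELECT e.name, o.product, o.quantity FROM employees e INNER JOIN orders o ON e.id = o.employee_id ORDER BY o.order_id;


Joining employees.id = orders.employee_id:
  employee Hank (id=3) -> order Camera
  employee Quinn (id=1) -> order Monitor
  employee Mia (id=4) -> order Keyboard
  employee Hank (id=3) -> order Camera


4 rows:
Hank, Camera, 2
Quinn, Monitor, 8
Mia, Keyboard, 4
Hank, Camera, 9


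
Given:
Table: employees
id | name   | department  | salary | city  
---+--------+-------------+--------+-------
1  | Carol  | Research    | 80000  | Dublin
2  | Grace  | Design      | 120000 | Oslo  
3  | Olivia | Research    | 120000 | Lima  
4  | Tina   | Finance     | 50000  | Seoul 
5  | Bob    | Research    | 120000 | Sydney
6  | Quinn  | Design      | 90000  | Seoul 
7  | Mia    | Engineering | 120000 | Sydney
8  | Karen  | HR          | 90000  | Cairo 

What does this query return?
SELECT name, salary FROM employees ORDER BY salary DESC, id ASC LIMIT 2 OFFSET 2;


Sort by salary DESC (id ASC tiebreak), then skip 2 and take 2
Rows 3 through 4

2 rows:
Bob, 120000
Mia, 120000
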